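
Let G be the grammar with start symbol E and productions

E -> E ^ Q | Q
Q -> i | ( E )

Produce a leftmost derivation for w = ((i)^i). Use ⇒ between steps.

E ⇒ Q ⇒ (E) ⇒ (E^Q) ⇒ (Q^Q) ⇒ ((E)^Q) ⇒ ((Q)^Q) ⇒ ((i)^Q) ⇒ ((i)^i)

E ⇒ Q   [E -> Q]
Q ⇒ (E)   [Q -> ( E )]
(E) ⇒ (E^Q)   [E -> E ^ Q]
(E^Q) ⇒ (Q^Q)   [E -> Q]
(Q^Q) ⇒ ((E)^Q)   [Q -> ( E )]
((E)^Q) ⇒ ((Q)^Q)   [E -> Q]
((Q)^Q) ⇒ ((i)^Q)   [Q -> i]
((i)^Q) ⇒ ((i)^i)   [Q -> i]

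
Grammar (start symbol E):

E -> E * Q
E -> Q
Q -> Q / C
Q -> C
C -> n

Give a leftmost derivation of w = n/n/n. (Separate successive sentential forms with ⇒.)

E ⇒ Q ⇒ Q/C ⇒ Q/C/C ⇒ C/C/C ⇒ n/C/C ⇒ n/n/C ⇒ n/n/n

E ⇒ Q   [E -> Q]
Q ⇒ Q/C   [Q -> Q / C]
Q/C ⇒ Q/C/C   [Q -> Q / C]
Q/C/C ⇒ C/C/C   [Q -> C]
C/C/C ⇒ n/C/C   [C -> n]
n/C/C ⇒ n/n/C   [C -> n]
n/n/C ⇒ n/n/n   [C -> n]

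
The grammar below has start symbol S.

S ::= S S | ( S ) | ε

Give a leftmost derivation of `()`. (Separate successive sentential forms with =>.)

S => SS => SSS => (S)SS => ()SS => ()S => ()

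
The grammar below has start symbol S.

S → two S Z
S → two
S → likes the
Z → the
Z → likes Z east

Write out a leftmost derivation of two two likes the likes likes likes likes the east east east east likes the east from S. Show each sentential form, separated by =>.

S => two S Z => two two S Z Z => two two likes the Z Z => two two likes the likes Z east Z => two two likes the likes likes Z east east Z => two two likes the likes likes likes Z east east east Z => two two likes the likes likes likes likes Z east east east east Z => two two likes the likes likes likes likes the east east east east Z => two two likes the likes likes likes likes the east east east east likes Z east => two two likes the likes likes likes likes the east east east east likes the east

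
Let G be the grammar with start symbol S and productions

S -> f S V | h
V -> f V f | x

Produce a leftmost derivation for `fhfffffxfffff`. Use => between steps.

S => fSV   [S -> f S V]
fSV => fhV   [S -> h]
fhV => fhfVf   [V -> f V f]
fhfVf => fhffVff   [V -> f V f]
fhffVff => fhfffVfff   [V -> f V f]
fhfffVfff => fhffffVffff   [V -> f V f]
fhffffVffff => fhfffffVfffff   [V -> f V f]
fhfffffVfffff => fhfffffxfffff   [V -> x]

S => fSV => fhV => fhfVf => fhffVff => fhfffVfff => fhffffVffff => fhfffffVfffff => fhfffffxfffff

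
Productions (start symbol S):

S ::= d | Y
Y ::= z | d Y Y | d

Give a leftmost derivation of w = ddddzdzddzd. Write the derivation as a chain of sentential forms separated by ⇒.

S ⇒ Y   [S ::= Y]
Y ⇒ dYY   [Y ::= d Y Y]
dYY ⇒ ddYYY   [Y ::= d Y Y]
ddYYY ⇒ dddYYYY   [Y ::= d Y Y]
dddYYYY ⇒ ddddYYYYY   [Y ::= d Y Y]
ddddYYYYY ⇒ ddddzYYYY   [Y ::= z]
ddddzYYYY ⇒ ddddzdYYYYY   [Y ::= d Y Y]
ddddzdYYYYY ⇒ ddddzdzYYYY   [Y ::= z]
ddddzdzYYYY ⇒ ddddzdzdYYY   [Y ::= d]
ddddzdzdYYY ⇒ ddddzdzddYY   [Y ::= d]
ddddzdzddYY ⇒ ddddzdzddzY   [Y ::= z]
ddddzdzddzY ⇒ ddddzdzddzd   [Y ::= d]

S ⇒ Y ⇒ dYY ⇒ ddYYY ⇒ dddYYYY ⇒ ddddYYYYY ⇒ ddddzYYYY ⇒ ddddzdYYYYY ⇒ ddddzdzYYYY ⇒ ddddzdzdYYY ⇒ ddddzdzddYY ⇒ ddddzdzddzY ⇒ ddddzdzddzd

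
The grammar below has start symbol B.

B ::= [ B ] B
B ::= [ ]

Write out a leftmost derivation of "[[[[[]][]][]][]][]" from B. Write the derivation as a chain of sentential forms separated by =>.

B => [B]B => [[B]B]B => [[[B]B]B]B => [[[[B]B]B]B]B => [[[[[]]B]B]B]B => [[[[[]][]]B]B]B => [[[[[]][]][]]B]B => [[[[[]][]][]][]]B => [[[[[]][]][]][]][]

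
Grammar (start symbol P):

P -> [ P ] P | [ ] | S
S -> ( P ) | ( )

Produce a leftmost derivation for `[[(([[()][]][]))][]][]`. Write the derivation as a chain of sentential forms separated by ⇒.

P ⇒ [P]P   [P -> [ P ] P]
[P]P ⇒ [[P]P]P   [P -> [ P ] P]
[[P]P]P ⇒ [[S]P]P   [P -> S]
[[S]P]P ⇒ [[(P)]P]P   [S -> ( P )]
[[(P)]P]P ⇒ [[(S)]P]P   [P -> S]
[[(S)]P]P ⇒ [[((P))]P]P   [S -> ( P )]
[[((P))]P]P ⇒ [[(([P]P))]P]P   [P -> [ P ] P]
[[(([P]P))]P]P ⇒ [[(([[P]P]P))]P]P   [P -> [ P ] P]
[[(([[P]P]P))]P]P ⇒ [[(([[S]P]P))]P]P   [P -> S]
[[(([[S]P]P))]P]P ⇒ [[(([[()]P]P))]P]P   [S -> ( )]
[[(([[()]P]P))]P]P ⇒ [[(([[()][]]P))]P]P   [P -> [ ]]
[[(([[()][]]P))]P]P ⇒ [[(([[()][]][]))]P]P   [P -> [ ]]
[[(([[()][]][]))]P]P ⇒ [[(([[()][]][]))][]]P   [P -> [ ]]
[[(([[()][]][]))][]]P ⇒ [[(([[()][]][]))][]][]   [P -> [ ]]

P ⇒ [P]P ⇒ [[P]P]P ⇒ [[S]P]P ⇒ [[(P)]P]P ⇒ [[(S)]P]P ⇒ [[((P))]P]P ⇒ [[(([P]P))]P]P ⇒ [[(([[P]P]P))]P]P ⇒ [[(([[S]P]P))]P]P ⇒ [[(([[()]P]P))]P]P ⇒ [[(([[()][]]P))]P]P ⇒ [[(([[()][]][]))]P]P ⇒ [[(([[()][]][]))][]]P ⇒ [[(([[()][]][]))][]][]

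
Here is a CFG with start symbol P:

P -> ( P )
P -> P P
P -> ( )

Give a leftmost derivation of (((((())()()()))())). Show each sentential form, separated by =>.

P=>(P)=>((P))=>((PP))=>(((P)P))=>((((P))P))=>((((PP))P))=>(((((P)P))P))=>(((((())P))P))=>(((((())PP))P))=>(((((())PPP))P))=>(((((())()PP))P))=>(((((())()()P))P))=>(((((())()()()))P))=>(((((())()()()))()))

P => (P)   [P -> ( P )]
(P) => ((P))   [P -> ( P )]
((P)) => ((PP))   [P -> P P]
((PP)) => (((P)P))   [P -> ( P )]
(((P)P)) => ((((P))P))   [P -> ( P )]
((((P))P)) => ((((PP))P))   [P -> P P]
((((PP))P)) => (((((P)P))P))   [P -> ( P )]
(((((P)P))P)) => (((((())P))P))   [P -> ( )]
(((((())P))P)) => (((((())PP))P))   [P -> P P]
(((((())PP))P)) => (((((())PPP))P))   [P -> P P]
(((((())PPP))P)) => (((((())()PP))P))   [P -> ( )]
(((((())()PP))P)) => (((((())()()P))P))   [P -> ( )]
(((((())()()P))P)) => (((((())()()()))P))   [P -> ( )]
(((((())()()()))P)) => (((((())()()()))()))   [P -> ( )]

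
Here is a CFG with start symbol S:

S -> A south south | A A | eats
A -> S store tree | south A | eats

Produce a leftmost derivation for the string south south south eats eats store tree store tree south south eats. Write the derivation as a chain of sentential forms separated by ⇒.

S ⇒ A A   [S -> A A]
A A ⇒ south A A   [A -> south A]
south A A ⇒ south S store tree A   [A -> S store tree]
south S store tree A ⇒ south A A store tree A   [S -> A A]
south A A store tree A ⇒ south south A A store tree A   [A -> south A]
south south A A store tree A ⇒ south south south A A store tree A   [A -> south A]
south south south A A store tree A ⇒ south south south eats A store tree A   [A -> eats]
south south south eats A store tree A ⇒ south south south eats S store tree store tree A   [A -> S store tree]
south south south eats S store tree store tree A ⇒ south south south eats eats store tree store tree A   [S -> eats]
south south south eats eats store tree store tree A ⇒ south south south eats eats store tree store tree south A   [A -> south A]
south south south eats eats store tree store tree south A ⇒ south south south eats eats store tree store tree south south A   [A -> south A]
south south south eats eats store tree store tree south south A ⇒ south south south eats eats store tree store tree south south eats   [A -> eats]

S ⇒ A A ⇒ south A A ⇒ south S store tree A ⇒ south A A store tree A ⇒ south south A A store tree A ⇒ south south south A A store tree A ⇒ south south south eats A store tree A ⇒ south south south eats S store tree store tree A ⇒ south south south eats eats store tree store tree A ⇒ south south south eats eats store tree store tree south A ⇒ south south south eats eats store tree store tree south south A ⇒ south south south eats eats store tree store tree south south eats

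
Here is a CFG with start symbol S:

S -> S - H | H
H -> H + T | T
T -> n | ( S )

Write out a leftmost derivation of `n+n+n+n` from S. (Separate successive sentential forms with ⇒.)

S ⇒ H   [S -> H]
H ⇒ H+T   [H -> H + T]
H+T ⇒ H+T+T   [H -> H + T]
H+T+T ⇒ H+T+T+T   [H -> H + T]
H+T+T+T ⇒ T+T+T+T   [H -> T]
T+T+T+T ⇒ n+T+T+T   [T -> n]
n+T+T+T ⇒ n+n+T+T   [T -> n]
n+n+T+T ⇒ n+n+n+T   [T -> n]
n+n+n+T ⇒ n+n+n+n   [T -> n]

S ⇒ H ⇒ H+T ⇒ H+T+T ⇒ H+T+T+T ⇒ T+T+T+T ⇒ n+T+T+T ⇒ n+n+T+T ⇒ n+n+n+T ⇒ n+n+n+n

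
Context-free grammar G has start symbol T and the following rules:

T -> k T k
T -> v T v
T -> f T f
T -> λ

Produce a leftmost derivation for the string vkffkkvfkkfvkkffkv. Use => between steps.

T => vTv   [T -> v T v]
vTv => vkTkv   [T -> k T k]
vkTkv => vkfTfkv   [T -> f T f]
vkfTfkv => vkffTffkv   [T -> f T f]
vkffTffkv => vkffkTkffkv   [T -> k T k]
vkffkTkffkv => vkffkkTkkffkv   [T -> k T k]
vkffkkTkkffkv => vkffkkvTvkkffkv   [T -> v T v]
vkffkkvTvkkffkv => vkffkkvfTfvkkffkv   [T -> f T f]
vkffkkvfTfvkkffkv => vkffkkvfkTkfvkkffkv   [T -> k T k]
vkffkkvfkTkfvkkffkv => vkffkkvfkkfvkkffkv   [T -> λ]

T=>vTv=>vkTkv=>vkfTfkv=>vkffTffkv=>vkffkTkffkv=>vkffkkTkkffkv=>vkffkkvTvkkffkv=>vkffkkvfTfvkkffkv=>vkffkkvfkTkfvkkffkv=>vkffkkvfkkfvkkffkv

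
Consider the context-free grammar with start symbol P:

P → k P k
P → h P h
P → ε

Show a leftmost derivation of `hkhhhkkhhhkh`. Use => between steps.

P=>hPh=>hkPkh=>hkhPhkh=>hkhhPhhkh=>hkhhhPhhhkh=>hkhhhkPkhhhkh=>hkhhhkkhhhkh

P => hPh   [P → h P h]
hPh => hkPkh   [P → k P k]
hkPkh => hkhPhkh   [P → h P h]
hkhPhkh => hkhhPhhkh   [P → h P h]
hkhhPhhkh => hkhhhPhhhkh   [P → h P h]
hkhhhPhhhkh => hkhhhkPkhhhkh   [P → k P k]
hkhhhkPkhhhkh => hkhhhkkhhhkh   [P → ε]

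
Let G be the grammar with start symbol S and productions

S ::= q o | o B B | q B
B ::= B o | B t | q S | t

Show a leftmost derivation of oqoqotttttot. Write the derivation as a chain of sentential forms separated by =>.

S=>oBB=>oBoB=>oqSoB=>oqoBBoB=>oqoqSBoB=>oqoqoBBBoB=>oqoqoBtBBoB=>oqoqottBBoB=>oqoqottBtBoB=>oqoqottttBoB=>oqoqotttttoB=>oqoqotttttot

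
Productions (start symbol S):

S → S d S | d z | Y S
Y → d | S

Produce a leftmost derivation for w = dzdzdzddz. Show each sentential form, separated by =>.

S => SdS   [S → S d S]
SdS => YSdS   [S → Y S]
YSdS => SSdS   [Y → S]
SSdS => YSSdS   [S → Y S]
YSSdS => SSSdS   [Y → S]
SSSdS => dzSSdS   [S → d z]
dzSSdS => dzdzSdS   [S → d z]
dzdzSdS => dzdzdzdS   [S → d z]
dzdzdzdS => dzdzdzddz   [S → d z]

S => SdS => YSdS => SSdS => YSSdS => SSSdS => dzSSdS => dzdzSdS => dzdzdzdS => dzdzdzddz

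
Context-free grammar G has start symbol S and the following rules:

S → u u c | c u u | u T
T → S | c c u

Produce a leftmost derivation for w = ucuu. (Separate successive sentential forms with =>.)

S => uT => uS => ucuu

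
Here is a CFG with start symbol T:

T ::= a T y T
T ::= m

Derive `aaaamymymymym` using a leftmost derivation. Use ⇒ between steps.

T ⇒ aTyT ⇒ aaTyTyT ⇒ aaaTyTyTyT ⇒ aaaaTyTyTyTyT ⇒ aaaamyTyTyTyT ⇒ aaaamymyTyTyT ⇒ aaaamymymyTyT ⇒ aaaamymymymyT ⇒ aaaamymymymym

T ⇒ aTyT   [T ::= a T y T]
aTyT ⇒ aaTyTyT   [T ::= a T y T]
aaTyTyT ⇒ aaaTyTyTyT   [T ::= a T y T]
aaaTyTyTyT ⇒ aaaaTyTyTyTyT   [T ::= a T y T]
aaaaTyTyTyTyT ⇒ aaaamyTyTyTyT   [T ::= m]
aaaamyTyTyTyT ⇒ aaaamymyTyTyT   [T ::= m]
aaaamymyTyTyT ⇒ aaaamymymyTyT   [T ::= m]
aaaamymymyTyT ⇒ aaaamymymymyT   [T ::= m]
aaaamymymymyT ⇒ aaaamymymymym   [T ::= m]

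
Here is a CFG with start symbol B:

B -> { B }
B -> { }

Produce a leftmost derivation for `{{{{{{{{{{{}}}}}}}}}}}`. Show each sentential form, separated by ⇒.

B ⇒ {B}   [B -> { B }]
{B} ⇒ {{B}}   [B -> { B }]
{{B}} ⇒ {{{B}}}   [B -> { B }]
{{{B}}} ⇒ {{{{B}}}}   [B -> { B }]
{{{{B}}}} ⇒ {{{{{B}}}}}   [B -> { B }]
{{{{{B}}}}} ⇒ {{{{{{B}}}}}}   [B -> { B }]
{{{{{{B}}}}}} ⇒ {{{{{{{B}}}}}}}   [B -> { B }]
{{{{{{{B}}}}}}} ⇒ {{{{{{{{B}}}}}}}}   [B -> { B }]
{{{{{{{{B}}}}}}}} ⇒ {{{{{{{{{B}}}}}}}}}   [B -> { B }]
{{{{{{{{{B}}}}}}}}} ⇒ {{{{{{{{{{B}}}}}}}}}}   [B -> { B }]
{{{{{{{{{{B}}}}}}}}}} ⇒ {{{{{{{{{{{}}}}}}}}}}}   [B -> { }]

B ⇒ {B} ⇒ {{B}} ⇒ {{{B}}} ⇒ {{{{B}}}} ⇒ {{{{{B}}}}} ⇒ {{{{{{B}}}}}} ⇒ {{{{{{{B}}}}}}} ⇒ {{{{{{{{B}}}}}}}} ⇒ {{{{{{{{{B}}}}}}}}} ⇒ {{{{{{{{{{B}}}}}}}}}} ⇒ {{{{{{{{{{{}}}}}}}}}}}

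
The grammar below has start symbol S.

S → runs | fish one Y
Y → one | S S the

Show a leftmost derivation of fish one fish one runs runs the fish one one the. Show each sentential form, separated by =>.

S => fish one Y => fish one S S the => fish one fish one Y S the => fish one fish one S S the S the => fish one fish one runs S the S the => fish one fish one runs runs the S the => fish one fish one runs runs the fish one Y the => fish one fish one runs runs the fish one one the

S => fish one Y   [S → fish one Y]
fish one Y => fish one S S the   [Y → S S the]
fish one S S the => fish one fish one Y S the   [S → fish one Y]
fish one fish one Y S the => fish one fish one S S the S the   [Y → S S the]
fish one fish one S S the S the => fish one fish one runs S the S the   [S → runs]
fish one fish one runs S the S the => fish one fish one runs runs the S the   [S → runs]
fish one fish one runs runs the S the => fish one fish one runs runs the fish one Y the   [S → fish one Y]
fish one fish one runs runs the fish one Y the => fish one fish one runs runs the fish one one the   [Y → one]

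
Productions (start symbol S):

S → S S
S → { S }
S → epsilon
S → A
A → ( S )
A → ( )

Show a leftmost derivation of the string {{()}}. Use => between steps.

S => {S}   [S → { S }]
{S} => {{S}}   [S → { S }]
{{S}} => {{A}}   [S → A]
{{A}} => {{()}}   [A → ( )]

S => {S} => {{S}} => {{A}} => {{()}}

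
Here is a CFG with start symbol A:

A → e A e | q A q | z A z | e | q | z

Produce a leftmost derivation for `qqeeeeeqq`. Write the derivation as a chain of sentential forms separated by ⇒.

A ⇒ qAq   [A → q A q]
qAq ⇒ qqAqq   [A → q A q]
qqAqq ⇒ qqeAeqq   [A → e A e]
qqeAeqq ⇒ qqeeAeeqq   [A → e A e]
qqeeAeeqq ⇒ qqeeeeeqq   [A → e]

A ⇒ qAq ⇒ qqAqq ⇒ qqeAeqq ⇒ qqeeAeeqq ⇒ qqeeeeeqq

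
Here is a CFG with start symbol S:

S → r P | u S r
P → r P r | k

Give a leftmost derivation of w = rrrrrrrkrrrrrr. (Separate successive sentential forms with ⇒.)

S ⇒ rP   [S → r P]
rP ⇒ rrPr   [P → r P r]
rrPr ⇒ rrrPrr   [P → r P r]
rrrPrr ⇒ rrrrPrrr   [P → r P r]
rrrrPrrr ⇒ rrrrrPrrrr   [P → r P r]
rrrrrPrrrr ⇒ rrrrrrPrrrrr   [P → r P r]
rrrrrrPrrrrr ⇒ rrrrrrrPrrrrrr   [P → r P r]
rrrrrrrPrrrrrr ⇒ rrrrrrrkrrrrrr   [P → k]

S ⇒ rP ⇒ rrPr ⇒ rrrPrr ⇒ rrrrPrrr ⇒ rrrrrPrrrr ⇒ rrrrrrPrrrrr ⇒ rrrrrrrPrrrrrr ⇒ rrrrrrrkrrrrrr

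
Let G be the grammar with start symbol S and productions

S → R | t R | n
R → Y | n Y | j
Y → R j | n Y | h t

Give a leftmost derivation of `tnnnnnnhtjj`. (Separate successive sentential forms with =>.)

S => tR => tnY => tnnY => tnnRj => tnnnYj => tnnnRjj => tnnnnYjj => tnnnnnYjj => tnnnnnnYjj => tnnnnnnhtjj

S => tR   [S → t R]
tR => tnY   [R → n Y]
tnY => tnnY   [Y → n Y]
tnnY => tnnRj   [Y → R j]
tnnRj => tnnnYj   [R → n Y]
tnnnYj => tnnnRjj   [Y → R j]
tnnnRjj => tnnnnYjj   [R → n Y]
tnnnnYjj => tnnnnnYjj   [Y → n Y]
tnnnnnYjj => tnnnnnnYjj   [Y → n Y]
tnnnnnnYjj => tnnnnnnhtjj   [Y → h t]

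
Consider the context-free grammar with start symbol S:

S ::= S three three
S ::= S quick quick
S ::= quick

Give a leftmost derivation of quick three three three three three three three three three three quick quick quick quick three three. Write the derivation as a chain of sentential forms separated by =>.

S => S three three   [S ::= S three three]
S three three => S quick quick three three   [S ::= S quick quick]
S quick quick three three => S quick quick quick quick three three   [S ::= S quick quick]
S quick quick quick quick three three => S three three quick quick quick quick three three   [S ::= S three three]
S three three quick quick quick quick three three => S three three three three quick quick quick quick three three   [S ::= S three three]
S three three three three quick quick quick quick three three => S three three three three three three quick quick quick quick three three   [S ::= S three three]
S three three three three three three quick quick quick quick three three => S three three three three three three three three quick quick quick quick three three   [S ::= S three three]
S three three three three three three three three quick quick quick quick three three => S three three three three three three three three three three quick quick quick quick three three   [S ::= S three three]
S three three three three three three three three three three quick quick quick quick three three => quick three three three three three three three three three three quick quick quick quick three three   [S ::= quick]

S => S three three => S quick quick three three => S quick quick quick quick three three => S three three quick quick quick quick three three => S three three three three quick quick quick quick three three => S three three three three three three quick quick quick quick three three => S three three three three three three three three quick quick quick quick three three => S three three three three three three three three three three quick quick quick quick three three => quick three three three three three three three three three three quick quick quick quick three three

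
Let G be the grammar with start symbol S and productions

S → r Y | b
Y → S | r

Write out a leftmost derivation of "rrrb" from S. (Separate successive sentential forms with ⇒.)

S⇒rY⇒rS⇒rrY⇒rrS⇒rrrY⇒rrrS⇒rrrb

S ⇒ rY   [S → r Y]
rY ⇒ rS   [Y → S]
rS ⇒ rrY   [S → r Y]
rrY ⇒ rrS   [Y → S]
rrS ⇒ rrrY   [S → r Y]
rrrY ⇒ rrrS   [Y → S]
rrrS ⇒ rrrb   [S → b]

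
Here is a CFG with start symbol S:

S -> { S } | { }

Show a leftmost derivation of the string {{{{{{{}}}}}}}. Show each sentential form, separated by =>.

S => {S}   [S -> { S }]
{S} => {{S}}   [S -> { S }]
{{S}} => {{{S}}}   [S -> { S }]
{{{S}}} => {{{{S}}}}   [S -> { S }]
{{{{S}}}} => {{{{{S}}}}}   [S -> { S }]
{{{{{S}}}}} => {{{{{{S}}}}}}   [S -> { S }]
{{{{{{S}}}}}} => {{{{{{{}}}}}}}   [S -> { }]

S=>{S}=>{{S}}=>{{{S}}}=>{{{{S}}}}=>{{{{{S}}}}}=>{{{{{{S}}}}}}=>{{{{{{{}}}}}}}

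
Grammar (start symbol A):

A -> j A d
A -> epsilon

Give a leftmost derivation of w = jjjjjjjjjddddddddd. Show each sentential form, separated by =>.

A => jAd   [A -> j A d]
jAd => jjAdd   [A -> j A d]
jjAdd => jjjAddd   [A -> j A d]
jjjAddd => jjjjAdddd   [A -> j A d]
jjjjAdddd => jjjjjAddddd   [A -> j A d]
jjjjjAddddd => jjjjjjAdddddd   [A -> j A d]
jjjjjjAdddddd => jjjjjjjAddddddd   [A -> j A d]
jjjjjjjAddddddd => jjjjjjjjAdddddddd   [A -> j A d]
jjjjjjjjAdddddddd => jjjjjjjjjAddddddddd   [A -> j A d]
jjjjjjjjjAddddddddd => jjjjjjjjjddddddddd   [A -> epsilon]

A=>jAd=>jjAdd=>jjjAddd=>jjjjAdddd=>jjjjjAddddd=>jjjjjjAdddddd=>jjjjjjjAddddddd=>jjjjjjjjAdddddddd=>jjjjjjjjjAddddddddd=>jjjjjjjjjddddddddd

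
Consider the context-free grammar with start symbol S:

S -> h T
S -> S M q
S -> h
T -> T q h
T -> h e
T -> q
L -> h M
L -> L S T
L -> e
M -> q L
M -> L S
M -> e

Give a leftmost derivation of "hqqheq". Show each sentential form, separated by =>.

S => SMq   [S -> S M q]
SMq => hTMq   [S -> h T]
hTMq => hqMq   [T -> q]
hqMq => hqqLq   [M -> q L]
hqqLq => hqqhMq   [L -> h M]
hqqhMq => hqqheq   [M -> e]

S => SMq => hTMq => hqMq => hqqLq => hqqhMq => hqqheq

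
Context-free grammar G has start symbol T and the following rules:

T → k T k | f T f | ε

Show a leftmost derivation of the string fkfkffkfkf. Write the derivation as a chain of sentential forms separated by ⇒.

T ⇒ fTf ⇒ fkTkf ⇒ fkfTfkf ⇒ fkfkTkfkf ⇒ fkfkfTfkfkf ⇒ fkfkffkfkf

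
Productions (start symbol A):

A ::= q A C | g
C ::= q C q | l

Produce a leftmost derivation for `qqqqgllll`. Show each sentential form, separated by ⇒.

A ⇒ qAC ⇒ qqACC ⇒ qqqACCC ⇒ qqqqACCCC ⇒ qqqqgCCCC ⇒ qqqqglCCC ⇒ qqqqgllCC ⇒ qqqqglllC ⇒ qqqqgllll

A ⇒ qAC   [A ::= q A C]
qAC ⇒ qqACC   [A ::= q A C]
qqACC ⇒ qqqACCC   [A ::= q A C]
qqqACCC ⇒ qqqqACCCC   [A ::= q A C]
qqqqACCCC ⇒ qqqqgCCCC   [A ::= g]
qqqqgCCCC ⇒ qqqqglCCC   [C ::= l]
qqqqglCCC ⇒ qqqqgllCC   [C ::= l]
qqqqgllCC ⇒ qqqqglllC   [C ::= l]
qqqqglllC ⇒ qqqqgllll   [C ::= l]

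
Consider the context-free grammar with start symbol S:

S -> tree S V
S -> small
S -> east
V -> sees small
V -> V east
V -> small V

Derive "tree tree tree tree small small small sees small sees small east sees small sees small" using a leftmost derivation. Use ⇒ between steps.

S ⇒ tree S V ⇒ tree tree S V V ⇒ tree tree tree S V V V ⇒ tree tree tree tree S V V V V ⇒ tree tree tree tree small V V V V ⇒ tree tree tree tree small small V V V V ⇒ tree tree tree tree small small small V V V V ⇒ tree tree tree tree small small small sees small V V V ⇒ tree tree tree tree small small small sees small V east V V ⇒ tree tree tree tree small small small sees small sees small east V V ⇒ tree tree tree tree small small small sees small sees small east sees small V ⇒ tree tree tree tree small small small sees small sees small east sees small sees small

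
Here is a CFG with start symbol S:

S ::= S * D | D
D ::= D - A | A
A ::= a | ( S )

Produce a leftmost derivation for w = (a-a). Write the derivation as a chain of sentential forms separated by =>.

S => D => A => (S) => (D) => (D-A) => (A-A) => (a-A) => (a-a)

S => D   [S ::= D]
D => A   [D ::= A]
A => (S)   [A ::= ( S )]
(S) => (D)   [S ::= D]
(D) => (D-A)   [D ::= D - A]
(D-A) => (A-A)   [D ::= A]
(A-A) => (a-A)   [A ::= a]
(a-A) => (a-a)   [A ::= a]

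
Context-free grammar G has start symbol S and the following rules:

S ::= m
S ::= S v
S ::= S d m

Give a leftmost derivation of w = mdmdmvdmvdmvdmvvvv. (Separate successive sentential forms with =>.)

S => Sv => Svv => Svvv => Svvvv => Sdmvvvv => Svdmvvvv => Sdmvdmvvvv => Svdmvdmvvvv => Sdmvdmvdmvvvv => Svdmvdmvdmvvvv => Sdmvdmvdmvdmvvvv => Sdmdmvdmvdmvdmvvvv => mdmdmvdmvdmvdmvvvv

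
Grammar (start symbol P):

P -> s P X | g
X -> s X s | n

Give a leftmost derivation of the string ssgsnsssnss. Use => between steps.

P=>sPX=>ssPXX=>ssgXX=>ssgsXsX=>ssgsnsX=>ssgsnssXs=>ssgsnsssXss=>ssgsnsssnss

P => sPX   [P -> s P X]
sPX => ssPXX   [P -> s P X]
ssPXX => ssgXX   [P -> g]
ssgXX => ssgsXsX   [X -> s X s]
ssgsXsX => ssgsnsX   [X -> n]
ssgsnsX => ssgsnssXs   [X -> s X s]
ssgsnssXs => ssgsnsssXss   [X -> s X s]
ssgsnsssXss => ssgsnsssnss   [X -> n]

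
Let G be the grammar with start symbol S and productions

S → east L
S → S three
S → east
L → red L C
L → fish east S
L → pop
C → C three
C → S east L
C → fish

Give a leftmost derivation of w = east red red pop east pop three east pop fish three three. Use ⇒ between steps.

S ⇒ S three   [S → S three]
S three ⇒ east L three   [S → east L]
east L three ⇒ east red L C three   [L → red L C]
east red L C three ⇒ east red red L C C three   [L → red L C]
east red red L C C three ⇒ east red red pop C C three   [L → pop]
east red red pop C C three ⇒ east red red pop S east L C three   [C → S east L]
east red red pop S east L C three ⇒ east red red pop S three east L C three   [S → S three]
east red red pop S three east L C three ⇒ east red red pop east L three east L C three   [S → east L]
east red red pop east L three east L C three ⇒ east red red pop east pop three east L C three   [L → pop]
east red red pop east pop three east L C three ⇒ east red red pop east pop three east pop C three   [L → pop]
east red red pop east pop three east pop C three ⇒ east red red pop east pop three east pop C three three   [C → C three]
east red red pop east pop three east pop C three three ⇒ east red red pop east pop three east pop fish three three   [C → fish]

S ⇒ S three ⇒ east L three ⇒ east red L C three ⇒ east red red L C C three ⇒ east red red pop C C three ⇒ east red red pop S east L C three ⇒ east red red pop S three east L C three ⇒ east red red pop east L three east L C three ⇒ east red red pop east pop three east L C three ⇒ east red red pop east pop three east pop C three ⇒ east red red pop east pop three east pop C three three ⇒ east red red pop east pop three east pop fish three three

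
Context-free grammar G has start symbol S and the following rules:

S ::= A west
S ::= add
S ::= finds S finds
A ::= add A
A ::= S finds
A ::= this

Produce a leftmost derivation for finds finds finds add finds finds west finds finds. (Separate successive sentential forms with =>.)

S => finds S finds   [S ::= finds S finds]
finds S finds => finds finds S finds finds   [S ::= finds S finds]
finds finds S finds finds => finds finds A west finds finds   [S ::= A west]
finds finds A west finds finds => finds finds S finds west finds finds   [A ::= S finds]
finds finds S finds west finds finds => finds finds finds S finds finds west finds finds   [S ::= finds S finds]
finds finds finds S finds finds west finds finds => finds finds finds add finds finds west finds finds   [S ::= add]

S => finds S finds => finds finds S finds finds => finds finds A west finds finds => finds finds S finds west finds finds => finds finds finds S finds finds west finds finds => finds finds finds add finds finds west finds finds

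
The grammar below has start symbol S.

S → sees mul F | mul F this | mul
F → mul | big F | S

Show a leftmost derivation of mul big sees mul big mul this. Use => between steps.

S => mul F this => mul big F this => mul big S this => mul big sees mul F this => mul big sees mul big F this => mul big sees mul big mul this

S => mul F this   [S → mul F this]
mul F this => mul big F this   [F → big F]
mul big F this => mul big S this   [F → S]
mul big S this => mul big sees mul F this   [S → sees mul F]
mul big sees mul F this => mul big sees mul big F this   [F → big F]
mul big sees mul big F this => mul big sees mul big mul this   [F → mul]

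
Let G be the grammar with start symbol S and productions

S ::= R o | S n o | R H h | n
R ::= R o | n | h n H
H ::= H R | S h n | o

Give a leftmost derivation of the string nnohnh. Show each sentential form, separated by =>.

S => RHh   [S ::= R H h]
RHh => nHh   [R ::= n]
nHh => nShnh   [H ::= S h n]
nShnh => nRohnh   [S ::= R o]
nRohnh => nnohnh   [R ::= n]

S => RHh => nHh => nShnh => nRohnh => nnohnh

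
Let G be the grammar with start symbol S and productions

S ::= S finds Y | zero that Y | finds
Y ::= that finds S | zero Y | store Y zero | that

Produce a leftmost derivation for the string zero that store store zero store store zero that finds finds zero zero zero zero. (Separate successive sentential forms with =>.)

S => zero that Y => zero that store Y zero => zero that store store Y zero zero => zero that store store zero Y zero zero => zero that store store zero store Y zero zero zero => zero that store store zero store store Y zero zero zero zero => zero that store store zero store store zero Y zero zero zero zero => zero that store store zero store store zero that finds S zero zero zero zero => zero that store store zero store store zero that finds finds zero zero zero zero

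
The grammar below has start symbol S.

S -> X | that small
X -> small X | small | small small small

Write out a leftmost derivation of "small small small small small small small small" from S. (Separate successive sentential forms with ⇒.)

S ⇒ X   [S -> X]
X ⇒ small X   [X -> small X]
small X ⇒ small small X   [X -> small X]
small small X ⇒ small small small X   [X -> small X]
small small small X ⇒ small small small small X   [X -> small X]
small small small small X ⇒ small small small small small X   [X -> small X]
small small small small small X ⇒ small small small small small small X   [X -> small X]
small small small small small small X ⇒ small small small small small small small X   [X -> small X]
small small small small small small small X ⇒ small small small small small small small small   [X -> small]

S ⇒ X ⇒ small X ⇒ small small X ⇒ small small small X ⇒ small small small small X ⇒ small small small small small X ⇒ small small small small small small X ⇒ small small small small small small small X ⇒ small small small small small small small small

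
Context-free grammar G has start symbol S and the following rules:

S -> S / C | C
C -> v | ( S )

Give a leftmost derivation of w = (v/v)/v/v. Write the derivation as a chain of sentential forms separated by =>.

S => S/C => S/C/C => C/C/C => (S)/C/C => (S/C)/C/C => (C/C)/C/C => (v/C)/C/C => (v/v)/C/C => (v/v)/v/C => (v/v)/v/v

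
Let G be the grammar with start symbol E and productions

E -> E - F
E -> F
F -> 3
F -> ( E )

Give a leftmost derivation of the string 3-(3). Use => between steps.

E => E-F   [E -> E - F]
E-F => F-F   [E -> F]
F-F => 3-F   [F -> 3]
3-F => 3-(E)   [F -> ( E )]
3-(E) => 3-(F)   [E -> F]
3-(F) => 3-(3)   [F -> 3]

E => E-F => F-F => 3-F => 3-(E) => 3-(F) => 3-(3)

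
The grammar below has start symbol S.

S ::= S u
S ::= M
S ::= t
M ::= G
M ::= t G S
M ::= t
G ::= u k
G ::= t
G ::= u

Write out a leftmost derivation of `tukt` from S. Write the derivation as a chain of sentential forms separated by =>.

S => M => tGS => tukS => tukt

S => M   [S ::= M]
M => tGS   [M ::= t G S]
tGS => tukS   [G ::= u k]
tukS => tukt   [S ::= t]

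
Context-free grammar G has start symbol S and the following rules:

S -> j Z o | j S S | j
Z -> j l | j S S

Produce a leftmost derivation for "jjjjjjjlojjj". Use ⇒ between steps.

S ⇒ jSS ⇒ jjSSS ⇒ jjjSS ⇒ jjjjSSS ⇒ jjjjjSSSS ⇒ jjjjjjZoSSS ⇒ jjjjjjjloSSS ⇒ jjjjjjjlojSS ⇒ jjjjjjjlojjS ⇒ jjjjjjjlojjj

S ⇒ jSS   [S -> j S S]
jSS ⇒ jjSSS   [S -> j S S]
jjSSS ⇒ jjjSS   [S -> j]
jjjSS ⇒ jjjjSSS   [S -> j S S]
jjjjSSS ⇒ jjjjjSSSS   [S -> j S S]
jjjjjSSSS ⇒ jjjjjjZoSSS   [S -> j Z o]
jjjjjjZoSSS ⇒ jjjjjjjloSSS   [Z -> j l]
jjjjjjjloSSS ⇒ jjjjjjjlojSS   [S -> j]
jjjjjjjlojSS ⇒ jjjjjjjlojjS   [S -> j]
jjjjjjjlojjS ⇒ jjjjjjjlojjj   [S -> j]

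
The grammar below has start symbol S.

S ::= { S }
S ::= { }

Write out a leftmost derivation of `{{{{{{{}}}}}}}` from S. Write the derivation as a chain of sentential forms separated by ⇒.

S ⇒ {S}   [S ::= { S }]
{S} ⇒ {{S}}   [S ::= { S }]
{{S}} ⇒ {{{S}}}   [S ::= { S }]
{{{S}}} ⇒ {{{{S}}}}   [S ::= { S }]
{{{{S}}}} ⇒ {{{{{S}}}}}   [S ::= { S }]
{{{{{S}}}}} ⇒ {{{{{{S}}}}}}   [S ::= { S }]
{{{{{{S}}}}}} ⇒ {{{{{{{}}}}}}}   [S ::= { }]

S ⇒ {S} ⇒ {{S}} ⇒ {{{S}}} ⇒ {{{{S}}}} ⇒ {{{{{S}}}}} ⇒ {{{{{{S}}}}}} ⇒ {{{{{{{}}}}}}}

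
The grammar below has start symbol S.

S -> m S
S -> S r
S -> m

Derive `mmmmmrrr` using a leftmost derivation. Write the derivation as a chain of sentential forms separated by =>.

S => mS => mmS => mmmS => mmmSr => mmmSrr => mmmSrrr => mmmmSrrr => mmmmmrrr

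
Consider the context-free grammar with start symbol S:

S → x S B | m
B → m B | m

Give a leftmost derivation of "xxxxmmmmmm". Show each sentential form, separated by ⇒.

S⇒xSB⇒xxSBB⇒xxxSBBB⇒xxxxSBBBB⇒xxxxmBBBB⇒xxxxmmBBBB⇒xxxxmmmBBB⇒xxxxmmmmBB⇒xxxxmmmmmB⇒xxxxmmmmmm

S ⇒ xSB   [S → x S B]
xSB ⇒ xxSBB   [S → x S B]
xxSBB ⇒ xxxSBBB   [S → x S B]
xxxSBBB ⇒ xxxxSBBBB   [S → x S B]
xxxxSBBBB ⇒ xxxxmBBBB   [S → m]
xxxxmBBBB ⇒ xxxxmmBBBB   [B → m B]
xxxxmmBBBB ⇒ xxxxmmmBBB   [B → m]
xxxxmmmBBB ⇒ xxxxmmmmBB   [B → m]
xxxxmmmmBB ⇒ xxxxmmmmmB   [B → m]
xxxxmmmmmB ⇒ xxxxmmmmmm   [B → m]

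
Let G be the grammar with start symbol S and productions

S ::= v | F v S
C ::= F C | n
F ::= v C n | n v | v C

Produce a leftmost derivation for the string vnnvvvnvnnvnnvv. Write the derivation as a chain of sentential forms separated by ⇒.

S⇒FvS⇒vCnvS⇒vnnvS⇒vnnvFvS⇒vnnvvCnvS⇒vnnvvFCnvS⇒vnnvvvCCnvS⇒vnnvvvFCCnvS⇒vnnvvvnvCCnvS⇒vnnvvvnvnCnvS⇒vnnvvvnvnFCnvS⇒vnnvvvnvnnvCnvS⇒vnnvvvnvnnvnnvS⇒vnnvvvnvnnvnnvv

S ⇒ FvS   [S ::= F v S]
FvS ⇒ vCnvS   [F ::= v C n]
vCnvS ⇒ vnnvS   [C ::= n]
vnnvS ⇒ vnnvFvS   [S ::= F v S]
vnnvFvS ⇒ vnnvvCnvS   [F ::= v C n]
vnnvvCnvS ⇒ vnnvvFCnvS   [C ::= F C]
vnnvvFCnvS ⇒ vnnvvvCCnvS   [F ::= v C]
vnnvvvCCnvS ⇒ vnnvvvFCCnvS   [C ::= F C]
vnnvvvFCCnvS ⇒ vnnvvvnvCCnvS   [F ::= n v]
vnnvvvnvCCnvS ⇒ vnnvvvnvnCnvS   [C ::= n]
vnnvvvnvnCnvS ⇒ vnnvvvnvnFCnvS   [C ::= F C]
vnnvvvnvnFCnvS ⇒ vnnvvvnvnnvCnvS   [F ::= n v]
vnnvvvnvnnvCnvS ⇒ vnnvvvnvnnvnnvS   [C ::= n]
vnnvvvnvnnvnnvS ⇒ vnnvvvnvnnvnnvv   [S ::= v]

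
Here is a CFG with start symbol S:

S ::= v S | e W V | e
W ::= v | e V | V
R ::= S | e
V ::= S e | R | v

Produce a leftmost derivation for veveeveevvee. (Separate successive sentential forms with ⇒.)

S ⇒ vS ⇒ veWV ⇒ vevV ⇒ vevR ⇒ vevS ⇒ veveWV ⇒ veveeVV ⇒ veveeSeV ⇒ veveevSeV ⇒ veveeveeV ⇒ veveeveeSe ⇒ veveeveevSe ⇒ veveeveevvSe ⇒ veveeveevvee

S ⇒ vS   [S ::= v S]
vS ⇒ veWV   [S ::= e W V]
veWV ⇒ vevV   [W ::= v]
vevV ⇒ vevR   [V ::= R]
vevR ⇒ vevS   [R ::= S]
vevS ⇒ veveWV   [S ::= e W V]
veveWV ⇒ veveeVV   [W ::= e V]
veveeVV ⇒ veveeSeV   [V ::= S e]
veveeSeV ⇒ veveevSeV   [S ::= v S]
veveevSeV ⇒ veveeveeV   [S ::= e]
veveeveeV ⇒ veveeveeSe   [V ::= S e]
veveeveeSe ⇒ veveeveevSe   [S ::= v S]
veveeveevSe ⇒ veveeveevvSe   [S ::= v S]
veveeveevvSe ⇒ veveeveevvee   [S ::= e]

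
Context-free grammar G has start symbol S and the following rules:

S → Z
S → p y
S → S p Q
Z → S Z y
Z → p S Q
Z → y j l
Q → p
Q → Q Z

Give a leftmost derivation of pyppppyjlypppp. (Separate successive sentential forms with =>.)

S => SpQ   [S → S p Q]
SpQ => SpQpQ   [S → S p Q]
SpQpQ => ZpQpQ   [S → Z]
ZpQpQ => SZypQpQ   [Z → S Z y]
SZypQpQ => SpQZypQpQ   [S → S p Q]
SpQZypQpQ => SpQpQZypQpQ   [S → S p Q]
SpQpQZypQpQ => pypQpQZypQpQ   [S → p y]
pypQpQZypQpQ => pypppQZypQpQ   [Q → p]
pypppQZypQpQ => pyppppZypQpQ   [Q → p]
pyppppZypQpQ => pyppppyjlypQpQ   [Z → y j l]
pyppppyjlypQpQ => pyppppyjlypppQ   [Q → p]
pyppppyjlypppQ => pyppppyjlypppp   [Q → p]

S=>SpQ=>SpQpQ=>ZpQpQ=>SZypQpQ=>SpQZypQpQ=>SpQpQZypQpQ=>pypQpQZypQpQ=>pypppQZypQpQ=>pyppppZypQpQ=>pyppppyjlypQpQ=>pyppppyjlypppQ=>pyppppyjlypppp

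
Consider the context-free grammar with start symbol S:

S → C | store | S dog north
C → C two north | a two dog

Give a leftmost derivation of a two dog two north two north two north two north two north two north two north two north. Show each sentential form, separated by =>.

S => C => C two north => C two north two north => C two north two north two north => C two north two north two north two north => C two north two north two north two north two north => C two north two north two north two north two north two north => C two north two north two north two north two north two north two north => C two north two north two north two north two north two north two north two north => a two dog two north two north two north two north two north two north two north two north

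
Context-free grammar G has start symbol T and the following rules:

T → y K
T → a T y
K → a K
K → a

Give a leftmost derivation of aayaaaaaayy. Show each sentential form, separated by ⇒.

T ⇒ aTy   [T → a T y]
aTy ⇒ aaTyy   [T → a T y]
aaTyy ⇒ aayKyy   [T → y K]
aayKyy ⇒ aayaKyy   [K → a K]
aayaKyy ⇒ aayaaKyy   [K → a K]
aayaaKyy ⇒ aayaaaKyy   [K → a K]
aayaaaKyy ⇒ aayaaaaKyy   [K → a K]
aayaaaaKyy ⇒ aayaaaaaKyy   [K → a K]
aayaaaaaKyy ⇒ aayaaaaaayy   [K → a]

T⇒aTy⇒aaTyy⇒aayKyy⇒aayaKyy⇒aayaaKyy⇒aayaaaKyy⇒aayaaaaKyy⇒aayaaaaaKyy⇒aayaaaaaayy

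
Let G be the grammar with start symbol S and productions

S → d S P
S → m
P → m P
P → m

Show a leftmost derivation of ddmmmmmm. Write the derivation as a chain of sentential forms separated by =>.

S => dSP   [S → d S P]
dSP => ddSPP   [S → d S P]
ddSPP => ddmPP   [S → m]
ddmPP => ddmmPP   [P → m P]
ddmmPP => ddmmmP   [P → m]
ddmmmP => ddmmmmP   [P → m P]
ddmmmmP => ddmmmmmP   [P → m P]
ddmmmmmP => ddmmmmmm   [P → m]

S => dSP => ddSPP => ddmPP => ddmmPP => ddmmmP => ddmmmmP => ddmmmmmP => ddmmmmmm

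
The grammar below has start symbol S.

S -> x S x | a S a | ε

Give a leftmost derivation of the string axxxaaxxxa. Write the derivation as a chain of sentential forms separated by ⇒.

S ⇒ aSa ⇒ axSxa ⇒ axxSxxa ⇒ axxxSxxxa ⇒ axxxaSaxxxa ⇒ axxxaaxxxa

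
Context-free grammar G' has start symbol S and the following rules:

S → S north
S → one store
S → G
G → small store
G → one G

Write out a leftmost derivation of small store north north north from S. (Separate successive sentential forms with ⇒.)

S ⇒ S north ⇒ S north north ⇒ S north north north ⇒ G north north north ⇒ small store north north north

S ⇒ S north   [S → S north]
S north ⇒ S north north   [S → S north]
S north north ⇒ S north north north   [S → S north]
S north north north ⇒ G north north north   [S → G]
G north north north ⇒ small store north north north   [G → small store]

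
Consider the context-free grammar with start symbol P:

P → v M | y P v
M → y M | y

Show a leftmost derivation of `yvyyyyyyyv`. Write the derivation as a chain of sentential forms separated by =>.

P => yPv => yvMv => yvyMv => yvyyMv => yvyyyMv => yvyyyyMv => yvyyyyyMv => yvyyyyyyMv => yvyyyyyyyv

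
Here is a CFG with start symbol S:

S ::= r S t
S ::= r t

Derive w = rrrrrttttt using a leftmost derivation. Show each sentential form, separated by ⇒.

S⇒rSt⇒rrStt⇒rrrSttt⇒rrrrStttt⇒rrrrrttttt

S ⇒ rSt   [S ::= r S t]
rSt ⇒ rrStt   [S ::= r S t]
rrStt ⇒ rrrSttt   [S ::= r S t]
rrrSttt ⇒ rrrrStttt   [S ::= r S t]
rrrrStttt ⇒ rrrrrttttt   [S ::= r t]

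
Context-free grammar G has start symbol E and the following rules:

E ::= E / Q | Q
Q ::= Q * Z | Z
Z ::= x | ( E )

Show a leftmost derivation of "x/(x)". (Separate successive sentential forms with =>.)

E => E/Q => Q/Q => Z/Q => x/Q => x/Z => x/(E) => x/(Q) => x/(Z) => x/(x)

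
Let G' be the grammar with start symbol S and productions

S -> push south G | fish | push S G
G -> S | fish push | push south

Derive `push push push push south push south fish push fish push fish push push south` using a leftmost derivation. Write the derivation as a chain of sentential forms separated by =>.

S => push S G => push push S G G => push push push S G G G => push push push push south G G G G => push push push push south S G G G => push push push push south push south G G G G => push push push push south push south fish push G G G => push push push push south push south fish push fish push G G => push push push push south push south fish push fish push fish push G => push push push push south push south fish push fish push fish push push south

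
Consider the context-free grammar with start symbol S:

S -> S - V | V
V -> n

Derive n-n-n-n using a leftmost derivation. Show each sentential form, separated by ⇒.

S ⇒ S-V   [S -> S - V]
S-V ⇒ S-V-V   [S -> S - V]
S-V-V ⇒ S-V-V-V   [S -> S - V]
S-V-V-V ⇒ V-V-V-V   [S -> V]
V-V-V-V ⇒ n-V-V-V   [V -> n]
n-V-V-V ⇒ n-n-V-V   [V -> n]
n-n-V-V ⇒ n-n-n-V   [V -> n]
n-n-n-V ⇒ n-n-n-n   [V -> n]

S ⇒ S-V ⇒ S-V-V ⇒ S-V-V-V ⇒ V-V-V-V ⇒ n-V-V-V ⇒ n-n-V-V ⇒ n-n-n-V ⇒ n-n-n-n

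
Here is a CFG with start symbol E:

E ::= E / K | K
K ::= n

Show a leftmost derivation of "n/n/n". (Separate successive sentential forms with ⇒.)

E ⇒ E/K ⇒ E/K/K ⇒ K/K/K ⇒ n/K/K ⇒ n/n/K ⇒ n/n/n

E ⇒ E/K   [E ::= E / K]
E/K ⇒ E/K/K   [E ::= E / K]
E/K/K ⇒ K/K/K   [E ::= K]
K/K/K ⇒ n/K/K   [K ::= n]
n/K/K ⇒ n/n/K   [K ::= n]
n/n/K ⇒ n/n/n   [K ::= n]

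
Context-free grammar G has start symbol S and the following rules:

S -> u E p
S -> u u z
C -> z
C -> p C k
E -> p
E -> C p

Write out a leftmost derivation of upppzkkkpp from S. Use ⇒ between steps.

S ⇒ uEp ⇒ uCpp ⇒ upCkpp ⇒ uppCkkpp ⇒ upppCkkkpp ⇒ upppzkkkpp

S ⇒ uEp   [S -> u E p]
uEp ⇒ uCpp   [E -> C p]
uCpp ⇒ upCkpp   [C -> p C k]
upCkpp ⇒ uppCkkpp   [C -> p C k]
uppCkkpp ⇒ upppCkkkpp   [C -> p C k]
upppCkkkpp ⇒ upppzkkkpp   [C -> z]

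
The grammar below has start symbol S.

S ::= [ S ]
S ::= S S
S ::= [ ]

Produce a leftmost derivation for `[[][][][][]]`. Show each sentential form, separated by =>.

S=>[S]=>[SS]=>[SSS]=>[SSSS]=>[SSSSS]=>[[]SSSS]=>[[][]SSS]=>[[][][]SS]=>[[][][][]S]=>[[][][][][]]

S => [S]   [S ::= [ S ]]
[S] => [SS]   [S ::= S S]
[SS] => [SSS]   [S ::= S S]
[SSS] => [SSSS]   [S ::= S S]
[SSSS] => [SSSSS]   [S ::= S S]
[SSSSS] => [[]SSSS]   [S ::= [ ]]
[[]SSSS] => [[][]SSS]   [S ::= [ ]]
[[][]SSS] => [[][][]SS]   [S ::= [ ]]
[[][][]SS] => [[][][][]S]   [S ::= [ ]]
[[][][][]S] => [[][][][][]]   [S ::= [ ]]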